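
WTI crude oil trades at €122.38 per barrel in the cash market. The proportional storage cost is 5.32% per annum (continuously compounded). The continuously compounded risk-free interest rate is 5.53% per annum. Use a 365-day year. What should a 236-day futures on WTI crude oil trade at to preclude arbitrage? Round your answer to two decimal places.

€131.27 per barrel

Net carry = r + u − y = 0.0553 + 0.0532 − 0.0000 = 0.1085
F = S·e^((r+u−y)T) = 122.38 · e^(0.1085 × 236/365) = 122.38 · e^0.070153
= 122.38 × 1.072672 = €131.27 per barrel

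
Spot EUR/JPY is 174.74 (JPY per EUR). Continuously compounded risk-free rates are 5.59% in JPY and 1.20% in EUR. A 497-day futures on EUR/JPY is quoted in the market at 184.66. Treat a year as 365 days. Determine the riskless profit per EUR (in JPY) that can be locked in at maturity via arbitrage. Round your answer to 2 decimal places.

0.84 per EUR (in JPY)

Fair futures: F* = S·e^(carry·T), with carry = (r_JPY − r_EUR) = 0.0559 − 0.0120 = 0.0439
F* = 174.74 · e^(0.0439 × 497/365) = 174.74 · e^0.059776 = 174.74 × 1.061599 = 185.5038
Market 184.66 < fair 185.5038: forward underpriced → reverse cash-and-carry (short spot, go long the forward).
At maturity, profit = |F_mkt − F*| = |184.66 − 185.5038| = 0.84 per EUR (in JPY)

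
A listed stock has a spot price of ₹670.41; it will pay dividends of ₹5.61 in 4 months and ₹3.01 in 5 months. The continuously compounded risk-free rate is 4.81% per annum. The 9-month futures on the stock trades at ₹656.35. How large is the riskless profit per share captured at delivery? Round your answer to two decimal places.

PV(dividends) I = 5.61·e^(−0.0481·4/12) + 3.01·e^(−0.0481·5/12) = 8.4710
Fair futures F* = (S − I)·e^(rT) = (670.41 − 8.4710)·e^0.036075 = 661.9390 × 1.036734 = 686.2547
Market ₹656.35 < fair 686.2547: forward underpriced → reverse cash-and-carry (short the stock, invest proceeds at r, pay the dividends, go long the forward).
Profit at T = |F_mkt − F*| = |656.35 − 686.2547| = ₹29.90 per share

₹29.90 per share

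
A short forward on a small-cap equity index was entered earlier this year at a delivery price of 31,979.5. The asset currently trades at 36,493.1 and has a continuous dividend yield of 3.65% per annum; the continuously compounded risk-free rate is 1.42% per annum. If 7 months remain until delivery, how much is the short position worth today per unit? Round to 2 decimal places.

-4008.62

Current fair forward for the remaining 7 months: F = S·e^((r − q)·T), (r − q) = 0.0142 − 0.0365 = -0.0223
F = 36493.1 · e^(-0.0223 × 7/12) = 36493.1 × 0.98707591 = 36021.4599
Value of long forward = (F − K)·e^(−rT) = (36021.4599 − 31979.5) · e^(−0.0142·7/12)
= 4041.9599 × 0.99175088 = 4008.62
Short position value = −(long value) = -4008.62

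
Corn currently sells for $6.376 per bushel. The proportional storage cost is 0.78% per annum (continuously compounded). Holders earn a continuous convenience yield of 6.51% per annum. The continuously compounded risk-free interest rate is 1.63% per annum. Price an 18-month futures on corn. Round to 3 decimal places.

$5.996 per bushel

Net carry = r + u − y = 0.0163 + 0.0078 − 0.0651 = -0.0410
F = S·e^((r+u−y)T) = 6.376 · e^(-0.0410 × 18/12) = 6.376 · e^-0.061500
= 6.376 × 0.940353 = $5.996 per bushel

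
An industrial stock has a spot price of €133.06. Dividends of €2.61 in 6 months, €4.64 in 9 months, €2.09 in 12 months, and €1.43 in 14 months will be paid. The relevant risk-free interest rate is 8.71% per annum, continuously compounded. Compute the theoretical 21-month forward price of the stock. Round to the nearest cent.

PV(dividends) I = 2.61·e^(−0.0871·6/12) + 4.64·e^(−0.0871·9/12) + 2.09·e^(−0.0871·12/12) + 1.43·e^(−0.0871·14/12)
I = 2.4988 + 4.3466 + 1.9157 + 1.2918 = 10.0529
F = (S − I)·e^(rT) = (133.06 − 10.0529) · e^(0.0871·21/12)
= 123.0071 · e^0.152425 = 123.0071 × 1.164655 = €143.26

€143.26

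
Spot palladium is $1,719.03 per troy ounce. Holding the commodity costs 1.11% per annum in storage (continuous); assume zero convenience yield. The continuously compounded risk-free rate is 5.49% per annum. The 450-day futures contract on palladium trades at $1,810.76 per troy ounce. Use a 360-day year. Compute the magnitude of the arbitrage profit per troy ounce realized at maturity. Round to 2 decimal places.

$56.10 per troy ounce

Fair futures: F* = S·e^(carry·T), with carry = (r + u) = 0.0549 + 0.0111 = 0.0660
F* = 1719.03 · e^(0.0660 × 450/360) = 1719.03 · e^0.08250000 = 1719.03 × 1.08599867 = $1866.8643
Market $1810.76 < fair $1866.8643: forward underpriced → reverse cash-and-carry (short spot, go long the forward).
At maturity, profit = |F_mkt − F*| = |1810.76 − 1866.8643| = $56.10 per troy ounce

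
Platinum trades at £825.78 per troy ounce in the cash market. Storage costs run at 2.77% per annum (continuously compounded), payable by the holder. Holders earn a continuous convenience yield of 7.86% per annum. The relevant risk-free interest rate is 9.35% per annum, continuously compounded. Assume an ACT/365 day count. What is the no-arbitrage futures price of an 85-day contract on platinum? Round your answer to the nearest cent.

£834.01 per troy ounce

Net carry = r + u − y = 0.0935 + 0.0277 − 0.0786 = 0.0426
F = S·e^((r+u−y)T) = 825.78 · e^(0.0426 × 85/365) = 825.78 · e^0.009921
= 825.78 × 1.009970 = £834.01 per troy ounce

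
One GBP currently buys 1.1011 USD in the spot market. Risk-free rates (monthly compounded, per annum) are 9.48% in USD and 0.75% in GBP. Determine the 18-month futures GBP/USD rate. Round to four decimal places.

1.2545

By covered interest parity, F = S · (1+r_USD/12)^(12T) / (1+r_GBP/12)^(12T)
= 1.1011 × 1.152163 / 1.011310 = 1.1011 × 1.139278
F = 1.2545 USD per GBP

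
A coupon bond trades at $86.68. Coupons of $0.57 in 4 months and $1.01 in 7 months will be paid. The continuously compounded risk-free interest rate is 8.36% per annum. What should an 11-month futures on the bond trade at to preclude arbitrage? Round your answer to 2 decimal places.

PV(coupons) I = 0.57·e^(−0.0836·4/12) + 1.01·e^(−0.0836·7/12)
I = 0.5543 + 0.9619 = 1.5162
F = (S − I)·e^(rT) = (86.68 − 1.5162) · e^(0.0836·11/12)
= 85.1638 · e^0.076633 = 85.1638 × 1.079646 = $91.95

$91.95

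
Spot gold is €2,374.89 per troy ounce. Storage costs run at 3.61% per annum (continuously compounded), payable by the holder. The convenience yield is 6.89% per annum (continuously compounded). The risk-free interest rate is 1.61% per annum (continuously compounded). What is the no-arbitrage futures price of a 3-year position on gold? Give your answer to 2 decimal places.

Net carry = r + u − y = 0.0161 + 0.0361 − 0.0689 = -0.0167
F = S·e^((r+u−y)T) = 2374.89 · e^(-0.0167 × 3) = 2374.89 · e^-0.05010000
= 2374.89 × 0.95113431 = €2,258.84 per troy ounce

€2,258.84 per troy ounce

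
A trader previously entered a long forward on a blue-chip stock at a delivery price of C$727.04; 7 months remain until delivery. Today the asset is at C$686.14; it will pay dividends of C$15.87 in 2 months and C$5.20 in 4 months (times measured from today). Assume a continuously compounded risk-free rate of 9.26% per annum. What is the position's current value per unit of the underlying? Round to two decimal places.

PV(remaining dividends) I = 15.87·e^(−0.0926·2/12) + 5.20·e^(−0.0926·4/12) = 20.6689
Current forward F = (S − I)·e^(rT) = (686.14 − 20.6689)·e^(0.0926·7/12) = 665.4711 × 1.055502 = 702.4061
Value (long) = (F − K)·e^(−rT) = (702.4061 − 727.04) × 0.947416 = -23.3386
Value = -C$23.34

-C$23.34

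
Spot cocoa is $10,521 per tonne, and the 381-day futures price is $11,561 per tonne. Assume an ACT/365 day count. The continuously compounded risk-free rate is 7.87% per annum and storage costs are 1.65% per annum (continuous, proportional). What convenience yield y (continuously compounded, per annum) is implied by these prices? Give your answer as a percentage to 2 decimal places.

F = S·e^((r+u−y)T) ⇒ (r+u−y) = ln(F/S)/T
ln(11561/10521) = 0.094264; /T ⇒ 0.090305
y = r + u − ln(F/S)/T = 0.0787 + 0.0165 − 0.090305 = 0.004895
y = 0.49%

0.49%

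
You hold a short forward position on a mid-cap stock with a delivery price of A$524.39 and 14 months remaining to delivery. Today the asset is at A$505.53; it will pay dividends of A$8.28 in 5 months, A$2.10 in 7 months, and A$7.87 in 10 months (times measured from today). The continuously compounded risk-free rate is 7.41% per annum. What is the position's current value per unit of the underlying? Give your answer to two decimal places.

-A$7.13

PV(remaining dividends) I = 8.28·e^(−0.0741·5/12) + 2.10·e^(−0.0741·7/12) + 7.87·e^(−0.0741·10/12) = 17.4382
Current forward F = (S − I)·e^(rT) = (505.53 − 17.4382)·e^(0.0741·14/12) = 488.0918 × 1.090297 = 532.1650
Value (long) = (F − K)·e^(−rT) = (532.1650 − 524.39) × 0.917181 = 7.1311
Short position value = −(long value) = -A$7.13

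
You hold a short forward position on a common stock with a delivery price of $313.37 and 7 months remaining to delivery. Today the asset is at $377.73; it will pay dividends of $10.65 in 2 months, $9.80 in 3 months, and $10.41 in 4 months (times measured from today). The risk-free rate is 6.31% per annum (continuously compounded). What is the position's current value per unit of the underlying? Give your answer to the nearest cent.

PV(remaining dividends) I = 10.65·e^(−0.0631·2/12) + 9.80·e^(−0.0631·3/12) + 10.41·e^(−0.0631·4/12) = 30.3785
Current forward F = (S − I)·e^(rT) = (377.73 − 30.3785)·e^(0.0631·7/12) = 347.3515 × 1.037494 = 360.3751
Value (long) = (F − K)·e^(−rT) = (360.3751 − 313.37) × 0.963861 = 45.3064
Short position value = −(long value) = -$45.31

-$45.31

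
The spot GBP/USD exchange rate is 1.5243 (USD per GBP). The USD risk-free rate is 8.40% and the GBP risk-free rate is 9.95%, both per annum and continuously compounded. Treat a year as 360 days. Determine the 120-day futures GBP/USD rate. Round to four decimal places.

1.5164

F = S·e^((r_USD − r_GBP)T) = 1.5243 · e^((0.0840 − 0.0995) × 120/360)
= 1.5243 · e^-0.005167 = 1.5243 × 0.994846
F = 1.5164 USD per GBP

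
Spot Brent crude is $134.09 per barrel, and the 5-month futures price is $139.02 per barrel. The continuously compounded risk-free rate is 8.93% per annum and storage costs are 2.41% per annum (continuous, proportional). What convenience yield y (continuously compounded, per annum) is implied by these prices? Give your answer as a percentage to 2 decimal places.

2.67%

F = S·e^((r+u−y)T) ⇒ (r+u−y) = ln(F/S)/T
ln(139.02/134.09) = 0.036107; /T ⇒ 0.086657
y = r + u − ln(F/S)/T = 0.0893 + 0.0241 − 0.086657 = 0.026743
y = 2.67%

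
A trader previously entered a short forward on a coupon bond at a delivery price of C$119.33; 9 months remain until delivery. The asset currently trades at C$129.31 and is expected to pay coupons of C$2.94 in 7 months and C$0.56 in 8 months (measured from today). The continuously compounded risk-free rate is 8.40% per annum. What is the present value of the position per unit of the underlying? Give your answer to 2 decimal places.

PV(remaining coupons) I = 2.94·e^(−0.0840·7/12) + 0.56·e^(−0.0840·8/12) = 3.3289
Current forward F = (S − I)·e^(rT) = (129.31 − 3.3289)·e^(0.0840·9/12) = 125.9811 × 1.065027 = 134.1733
Value (long) = (F − K)·e^(−rT) = (134.1733 − 119.33) × 0.938943 = 13.9370
Short position value = −(long value) = -C$13.94

-C$13.94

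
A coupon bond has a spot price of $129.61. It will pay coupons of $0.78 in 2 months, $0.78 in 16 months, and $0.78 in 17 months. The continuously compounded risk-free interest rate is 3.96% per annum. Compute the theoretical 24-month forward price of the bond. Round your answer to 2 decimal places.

PV(coupons) I = 0.78·e^(−0.0396·2/12) + 0.78·e^(−0.0396·16/12) + 0.78·e^(−0.0396·17/12)
I = 0.7749 + 0.7399 + 0.7374 = 2.2522
F = (S − I)·e^(rT) = (129.61 − 2.2522) · e^(0.0396·24/12)
= 127.3578 · e^0.079200 = 127.3578 × 1.082421 = $137.85

$137.85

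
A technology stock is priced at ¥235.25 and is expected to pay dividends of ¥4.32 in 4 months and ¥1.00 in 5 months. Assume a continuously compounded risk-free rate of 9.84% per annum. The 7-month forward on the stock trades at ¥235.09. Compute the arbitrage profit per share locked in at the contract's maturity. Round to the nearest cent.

PV(dividends) I = 4.32·e^(−0.0984·4/12) + 1.00·e^(−0.0984·5/12) = 5.1404
Fair forward F* = (S − I)·e^(rT) = (235.25 − 5.1404)·e^0.057400 = 230.1096 × 1.059079 = 243.7042
Market ¥235.09 < fair 243.7042: forward underpriced → reverse cash-and-carry (short the stock, invest proceeds at r, pay the dividends, go long the forward).
Profit at T = |F_mkt − F*| = |235.09 − 243.7042| = ¥8.61 per share

¥8.61 per share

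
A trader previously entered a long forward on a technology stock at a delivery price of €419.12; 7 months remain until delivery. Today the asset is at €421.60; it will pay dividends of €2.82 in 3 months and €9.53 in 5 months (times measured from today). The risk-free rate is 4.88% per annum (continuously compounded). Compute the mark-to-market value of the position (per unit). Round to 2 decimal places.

PV(remaining dividends) I = 2.82·e^(−0.0488·3/12) + 9.53·e^(−0.0488·5/12) = 12.1240
Current forward F = (S − I)·e^(rT) = (421.60 − 12.1240)·e^(0.0488·7/12) = 409.4760 × 1.028876 = 421.3000
Value (long) = (F − K)·e^(−rT) = (421.3000 − 419.12) × 0.971935 = 2.1188
Value = €2.12

€2.12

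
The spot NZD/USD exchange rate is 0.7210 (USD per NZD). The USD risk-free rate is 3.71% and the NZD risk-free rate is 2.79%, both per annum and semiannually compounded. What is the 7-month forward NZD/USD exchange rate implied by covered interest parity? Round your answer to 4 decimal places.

0.7248

By covered interest parity, F = S · (1+r_USD/2)^(2T) / (1+r_NZD/2)^(2T)
= 0.7210 × 1.021675 / 1.016294 = 0.7210 × 1.005295
F = 0.7248 USD per NZD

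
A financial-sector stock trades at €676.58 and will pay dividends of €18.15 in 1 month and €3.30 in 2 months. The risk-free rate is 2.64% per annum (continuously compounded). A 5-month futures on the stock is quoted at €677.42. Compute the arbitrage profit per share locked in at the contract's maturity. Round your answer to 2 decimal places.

€14.99 per share

PV(dividends) I = 18.15·e^(−0.0264·1/12) + 3.30·e^(−0.0264·2/12) = 21.3956
Fair futures F* = (S − I)·e^(rT) = (676.58 − 21.3956)·e^0.011000 = 655.1844 × 1.011061 = 662.4314
Market €677.42 > fair 662.4314: forward overpriced → cash-and-carry (borrow at r, buy the stock and collect the dividends, short the forward).
Profit at T = |F_mkt − F*| = |677.42 − 662.4314| = €14.99 per share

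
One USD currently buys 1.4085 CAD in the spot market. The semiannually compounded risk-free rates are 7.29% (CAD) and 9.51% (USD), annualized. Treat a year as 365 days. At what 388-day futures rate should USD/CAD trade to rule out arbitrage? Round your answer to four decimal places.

1.3770

By covered interest parity, F = S · (1+r_CAD/2)^(2T) / (1+r_USD/2)^(2T)
= 1.4085 × 1.079086 / 1.103804 = 1.4085 × 0.977607
F = 1.3770 CAD per USD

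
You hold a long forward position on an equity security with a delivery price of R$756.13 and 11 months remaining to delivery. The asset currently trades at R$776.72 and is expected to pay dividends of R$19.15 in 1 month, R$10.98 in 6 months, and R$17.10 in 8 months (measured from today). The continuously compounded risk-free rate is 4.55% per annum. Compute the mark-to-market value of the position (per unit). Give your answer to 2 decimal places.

PV(remaining dividends) I = 19.15·e^(−0.0455·1/12) + 10.98·e^(−0.0455·6/12) + 17.10·e^(−0.0455·8/12) = 46.3996
Current forward F = (S − I)·e^(rT) = (776.72 − 46.3996)·e^(0.0455·11/12) = 730.3204 × 1.042590 = 761.4247
Value (long) = (F − K)·e^(−rT) = (761.4247 − 756.13) × 0.959149 = 5.0784
Value = R$5.08

R$5.08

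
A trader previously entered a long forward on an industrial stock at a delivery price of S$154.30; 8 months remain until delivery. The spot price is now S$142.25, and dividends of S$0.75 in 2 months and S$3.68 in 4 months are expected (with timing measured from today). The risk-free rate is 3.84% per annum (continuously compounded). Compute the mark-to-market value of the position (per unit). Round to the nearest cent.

PV(remaining dividends) I = 0.75·e^(−0.0384·2/12) + 3.68·e^(−0.0384·4/12) = 4.3784
Current forward F = (S − I)·e^(rT) = (142.25 − 4.3784)·e^(0.0384·8/12) = 137.8716 × 1.025930 = 141.4466
Value (long) = (F − K)·e^(−rT) = (141.4466 − 154.30) × 0.974725 = -12.5285
Value = -S$12.53

-S$12.53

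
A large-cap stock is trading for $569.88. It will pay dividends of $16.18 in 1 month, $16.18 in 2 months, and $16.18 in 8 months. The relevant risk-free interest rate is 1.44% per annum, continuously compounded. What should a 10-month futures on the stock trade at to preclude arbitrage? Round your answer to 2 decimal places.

$527.85

PV(dividends) I = 16.18·e^(−0.0144·1/12) + 16.18·e^(−0.0144·2/12) + 16.18·e^(−0.0144·8/12)
I = 16.1606 + 16.1412 + 16.0254 = 48.3272
F = (S − I)·e^(rT) = (569.88 − 48.3272) · e^(0.0144·10/12)
= 521.5528 · e^0.012000 = 521.5528 × 1.012072 = $527.85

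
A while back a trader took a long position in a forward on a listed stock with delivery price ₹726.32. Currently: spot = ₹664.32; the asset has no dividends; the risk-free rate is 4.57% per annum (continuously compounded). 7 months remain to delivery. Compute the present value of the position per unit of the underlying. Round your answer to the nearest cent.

-₹42.89

Current fair forward for the remaining 7 months: F = S·e^(r·T), r = 0.0457
F = 664.32 · e^(0.0457 × 7/12) = 664.32 × 1.027017 = 682.2679
Value of long forward = (F − K)·e^(−rT) = (682.2679 − 726.32) · e^(−0.0457·7/12)
= -44.0521 × 0.973694 = -42.89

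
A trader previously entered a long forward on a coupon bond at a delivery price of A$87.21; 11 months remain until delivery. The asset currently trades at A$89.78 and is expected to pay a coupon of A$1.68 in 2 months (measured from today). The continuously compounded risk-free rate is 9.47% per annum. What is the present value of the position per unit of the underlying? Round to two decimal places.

PV(remaining coupons) I = 1.68·e^(−0.0947·2/12) = 1.6537
Current forward F = (S − I)·e^(rT) = (89.78 − 1.6537)·e^(0.0947·11/12) = 88.1263 × 1.090688 = 96.1183
Value (long) = (F − K)·e^(−rT) = (96.1183 − 87.21) × 0.916853 = 8.1676
Value = A$8.17

A$8.17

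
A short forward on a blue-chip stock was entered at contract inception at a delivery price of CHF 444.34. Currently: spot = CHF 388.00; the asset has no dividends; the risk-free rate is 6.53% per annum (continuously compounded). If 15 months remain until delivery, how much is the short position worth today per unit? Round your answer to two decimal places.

CHF 21.51

Current fair forward for the remaining 15 months: F = S·e^(r·T), r = 0.0653
F = 388.00 · e^(0.0653 × 15/12) = 388.00 × 1.085049 = 420.9990
Value of long forward = (F − K)·e^(−rT) = (420.9990 − 444.34) · e^(−0.0653·15/12)
= -23.3410 × 0.921618 = -21.51
Short position value = −(long value) = CHF 21.51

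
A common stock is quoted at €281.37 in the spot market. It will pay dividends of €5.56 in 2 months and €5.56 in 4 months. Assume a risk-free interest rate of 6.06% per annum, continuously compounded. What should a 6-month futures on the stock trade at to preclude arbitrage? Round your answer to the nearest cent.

€278.74

PV(dividends) I = 5.56·e^(−0.0606·2/12) + 5.56·e^(−0.0606·4/12)
I = 5.5041 + 5.4488 = 10.9529
F = (S − I)·e^(rT) = (281.37 − 10.9529) · e^(0.0606·6/12)
= 270.4171 · e^0.030300 = 270.4171 × 1.030764 = €278.74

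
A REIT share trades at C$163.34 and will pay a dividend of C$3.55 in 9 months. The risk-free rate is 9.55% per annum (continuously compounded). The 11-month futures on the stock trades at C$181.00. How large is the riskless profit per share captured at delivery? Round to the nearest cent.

PV(dividends) I = 3.55·e^(−0.0955·9/12) = 3.3046
Fair futures F* = (S − I)·e^(rT) = (163.34 − 3.3046)·e^0.087542 = 160.0354 × 1.091488 = 174.6767
Market C$181.00 > fair 174.6767: forward overpriced → cash-and-carry (borrow at r, buy the stock and collect the dividends, short the forward).
Profit at T = |F_mkt − F*| = |181.00 − 174.6767| = C$6.32 per share

C$6.32 per share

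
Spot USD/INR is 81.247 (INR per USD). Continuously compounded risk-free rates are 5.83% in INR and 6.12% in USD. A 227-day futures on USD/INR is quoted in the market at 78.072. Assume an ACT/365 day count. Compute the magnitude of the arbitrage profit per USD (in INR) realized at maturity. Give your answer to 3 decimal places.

Fair futures: F* = S·e^(carry·T), with carry = (r_INR − r_USD) = 0.0583 − 0.0612 = -0.0029
F* = 81.247 · e^(-0.0029 × 227/365) = 81.247 · e^-0.001804 = 81.247 × 0.998198 = 81.1006
Market 78.072 < fair 81.1006: forward underpriced → reverse cash-and-carry (short spot, go long the forward).
At maturity, profit = |F_mkt − F*| = |78.072 − 81.1006| = 3.029 per USD (in INR)

3.029 per USD (in INR)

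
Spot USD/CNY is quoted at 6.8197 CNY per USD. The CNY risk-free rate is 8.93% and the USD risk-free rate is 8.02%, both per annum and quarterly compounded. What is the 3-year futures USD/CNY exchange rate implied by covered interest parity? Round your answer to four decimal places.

By covered interest parity, F = S · (1+r_CNY/4)^(4T) / (1+r_USD/4)^(4T)
= 6.8197 × 1.303370 / 1.268988 = 6.8197 × 1.027094
F = 7.0045 CNY per USD

7.0045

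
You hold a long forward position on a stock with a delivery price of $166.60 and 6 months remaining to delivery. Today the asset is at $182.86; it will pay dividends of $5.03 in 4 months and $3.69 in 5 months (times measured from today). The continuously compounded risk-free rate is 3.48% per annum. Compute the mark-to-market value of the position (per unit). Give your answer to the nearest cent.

PV(remaining dividends) I = 5.03·e^(−0.0348·4/12) + 3.69·e^(−0.0348·5/12) = 8.6089
Current forward F = (S − I)·e^(rT) = (182.86 − 8.6089)·e^(0.0348·6/12) = 174.2511 × 1.017552 = 177.3096
Value (long) = (F − K)·e^(−rT) = (177.3096 − 166.60) × 0.982751 = 10.5249
Value = $10.52

$10.52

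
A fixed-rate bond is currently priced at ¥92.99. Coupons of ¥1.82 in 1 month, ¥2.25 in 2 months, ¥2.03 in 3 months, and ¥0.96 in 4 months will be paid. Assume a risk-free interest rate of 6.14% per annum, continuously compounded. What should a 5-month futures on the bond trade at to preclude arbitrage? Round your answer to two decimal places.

PV(coupons) I = 1.82·e^(−0.0614·1/12) + 2.25·e^(−0.0614·2/12) + 2.03·e^(−0.0614·3/12) + 0.96·e^(−0.0614·4/12)
I = 1.8107 + 2.2271 + 1.9991 + 0.9406 = 6.9775
F = (S − I)·e^(rT) = (92.99 − 6.9775) · e^(0.0614·5/12)
= 86.0125 · e^0.025583 = 86.0125 × 1.025913 = ¥88.24

¥88.24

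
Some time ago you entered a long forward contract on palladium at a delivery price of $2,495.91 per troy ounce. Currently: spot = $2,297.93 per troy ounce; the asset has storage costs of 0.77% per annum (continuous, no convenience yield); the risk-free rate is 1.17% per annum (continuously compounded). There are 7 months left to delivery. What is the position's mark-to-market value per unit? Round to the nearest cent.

-$170.66 per troy ounce

Current fair forward for the remaining 7 months: F = S·e^((r + u)·T), (r + u) = 0.0117 + 0.0077 = 0.0194
F = 2297.93 · e^(0.0194 × 7/12) = 2297.93 × 1.01138094 = 2324.0826
Value of long forward = (F − K)·e^(−rT) = (2324.0826 − 2495.91) · e^(−0.0117·7/12)
= -171.8274 × 0.99319824 = -170.66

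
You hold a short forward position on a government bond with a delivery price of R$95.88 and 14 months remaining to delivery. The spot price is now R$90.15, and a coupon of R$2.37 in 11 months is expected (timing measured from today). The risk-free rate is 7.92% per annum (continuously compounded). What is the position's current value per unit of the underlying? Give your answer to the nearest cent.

PV(remaining coupons) I = 2.37·e^(−0.0792·11/12) = 2.2040
Current forward F = (S − I)·e^(rT) = (90.15 − 2.2040)·e^(0.0792·14/12) = 87.9460 × 1.096803 = 96.4594
Value (long) = (F − K)·e^(−rT) = (96.4594 − 95.88) × 0.911740 = 0.5283
Short position value = −(long value) = -R$0.53

-R$0.53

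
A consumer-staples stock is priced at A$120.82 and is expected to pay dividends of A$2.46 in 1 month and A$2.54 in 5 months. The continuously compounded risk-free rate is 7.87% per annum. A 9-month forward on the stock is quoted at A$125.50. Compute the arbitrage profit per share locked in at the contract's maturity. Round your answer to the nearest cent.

PV(dividends) I = 2.46·e^(−0.0787·1/12) + 2.54·e^(−0.0787·5/12) = 4.9020
Fair forward F* = (S − I)·e^(rT) = (120.82 − 4.9020)·e^0.059025 = 115.9180 × 1.060802 = 122.9660
Market A$125.50 > fair 122.9660: forward overpriced → cash-and-carry (borrow at r, buy the stock and collect the dividends, short the forward).
Profit at T = |F_mkt − F*| = |125.50 − 122.9660| = A$2.53 per share

A$2.53 per share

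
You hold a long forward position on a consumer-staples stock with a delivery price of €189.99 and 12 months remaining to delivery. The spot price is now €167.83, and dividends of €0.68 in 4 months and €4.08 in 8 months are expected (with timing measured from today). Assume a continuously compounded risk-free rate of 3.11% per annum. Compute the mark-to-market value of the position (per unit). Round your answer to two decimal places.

-€21.01

PV(remaining dividends) I = 0.68·e^(−0.0311·4/12) + 4.08·e^(−0.0311·8/12) = 4.6693
Current forward F = (S − I)·e^(rT) = (167.83 − 4.6693)·e^(0.0311·12/12) = 163.1607 × 1.031589 = 168.3148
Value (long) = (F − K)·e^(−rT) = (168.3148 − 189.99) × 0.969379 = -21.0115
Value = -€21.01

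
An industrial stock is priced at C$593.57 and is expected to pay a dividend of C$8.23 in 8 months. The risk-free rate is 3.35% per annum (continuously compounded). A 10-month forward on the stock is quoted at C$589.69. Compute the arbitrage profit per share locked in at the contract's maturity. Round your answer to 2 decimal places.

PV(dividends) I = 8.23·e^(−0.0335·8/12) = 8.0482
Fair forward F* = (S − I)·e^(rT) = (593.57 − 8.0482)·e^0.027917 = 585.5218 × 1.028310 = 602.0979
Market C$589.69 < fair 602.0979: forward underpriced → reverse cash-and-carry (short the stock, invest proceeds at r, pay the dividends, go long the forward).
Profit at T = |F_mkt − F*| = |589.69 − 602.0979| = C$12.41 per share

C$12.41 per share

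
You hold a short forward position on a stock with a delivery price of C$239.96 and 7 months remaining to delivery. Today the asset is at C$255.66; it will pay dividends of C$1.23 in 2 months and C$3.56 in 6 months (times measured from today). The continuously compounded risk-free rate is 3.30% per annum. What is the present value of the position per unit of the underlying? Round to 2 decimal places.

-C$15.55

PV(remaining dividends) I = 1.23·e^(−0.0330·2/12) + 3.56·e^(−0.0330·6/12) = 4.7250
Current forward F = (S − I)·e^(rT) = (255.66 − 4.7250)·e^(0.0330·7/12) = 250.9350 × 1.019436 = 255.8122
Value (long) = (F − K)·e^(−rT) = (255.8122 − 239.96) × 0.980934 = 15.5500
Short position value = −(long value) = -C$15.55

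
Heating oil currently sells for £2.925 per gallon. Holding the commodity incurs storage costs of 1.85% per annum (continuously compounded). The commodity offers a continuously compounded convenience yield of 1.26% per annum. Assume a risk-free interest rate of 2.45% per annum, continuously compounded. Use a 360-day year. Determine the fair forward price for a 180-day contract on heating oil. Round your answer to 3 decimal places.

£2.970 per gallon

Net carry = r + u − y = 0.0245 + 0.0185 − 0.0126 = 0.0304
F = S·e^((r+u−y)T) = 2.925 · e^(0.0304 × 180/360) = 2.925 · e^0.015200
= 2.925 × 1.015316 = £2.970 per gallon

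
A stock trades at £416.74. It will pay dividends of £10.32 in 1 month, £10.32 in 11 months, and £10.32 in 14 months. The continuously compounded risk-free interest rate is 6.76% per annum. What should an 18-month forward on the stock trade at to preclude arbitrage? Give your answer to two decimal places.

PV(dividends) I = 10.32·e^(−0.0676·1/12) + 10.32·e^(−0.0676·11/12) + 10.32·e^(−0.0676·14/12)
I = 10.2620 + 9.6999 + 9.5374 = 29.4993
F = (S − I)·e^(rT) = (416.74 − 29.4993) · e^(0.0676·18/12)
= 387.2407 · e^0.101400 = 387.2407 × 1.106719 = £428.57

£428.57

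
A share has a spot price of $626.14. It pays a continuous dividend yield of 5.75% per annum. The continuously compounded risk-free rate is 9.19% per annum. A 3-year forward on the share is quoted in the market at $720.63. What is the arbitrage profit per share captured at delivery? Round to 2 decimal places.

Fair forward: F* = S·e^(carry·T), with carry = (r − q) = 0.0919 − 0.0575 = 0.0344
F* = 626.14 · e^(0.0344 × 3) = 626.14 · e^0.103200 = 626.14 × 1.108713 = $694.2096
Market $720.63 > fair $694.2096: forward overpriced → cash-and-carry (buy spot, short the forward).
At maturity, profit = |F_mkt − F*| = |720.63 − 694.2096| = $26.42 per share

$26.42 per share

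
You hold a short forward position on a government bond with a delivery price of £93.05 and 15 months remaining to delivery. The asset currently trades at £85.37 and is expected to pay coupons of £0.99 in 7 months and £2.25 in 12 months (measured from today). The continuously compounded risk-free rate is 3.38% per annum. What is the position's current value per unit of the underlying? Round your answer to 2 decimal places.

£6.98

PV(remaining coupons) I = 0.99·e^(−0.0338·7/12) + 2.25·e^(−0.0338·12/12) = 3.1459
Current forward F = (S − I)·e^(rT) = (85.37 − 3.1459)·e^(0.0338·15/12) = 82.2241 × 1.043155 = 85.7725
Value (long) = (F − K)·e^(−rT) = (85.7725 − 93.05) × 0.958630 = -6.9764
Short position value = −(long value) = £6.98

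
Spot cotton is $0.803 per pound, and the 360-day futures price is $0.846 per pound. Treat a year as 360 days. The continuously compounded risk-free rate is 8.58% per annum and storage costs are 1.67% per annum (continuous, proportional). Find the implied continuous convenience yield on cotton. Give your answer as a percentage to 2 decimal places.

F = S·e^((r+u−y)T) ⇒ (r+u−y) = ln(F/S)/T
ln(0.846/0.803) = 0.052165; /T ⇒ 0.052165
y = r + u − ln(F/S)/T = 0.0858 + 0.0167 − 0.052165 = 0.050335
y = 5.03%

5.03%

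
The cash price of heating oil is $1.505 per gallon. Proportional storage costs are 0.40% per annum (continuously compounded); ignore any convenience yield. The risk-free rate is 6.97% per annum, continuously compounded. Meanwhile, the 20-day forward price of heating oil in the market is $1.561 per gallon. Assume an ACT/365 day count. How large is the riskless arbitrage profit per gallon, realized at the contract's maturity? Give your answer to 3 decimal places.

Fair forward: F* = S·e^(carry·T), with carry = (r + u) = 0.0697 + 0.0040 = 0.0737
F* = 1.505 · e^(0.0737 × 20/365) = 1.505 · e^0.004038 = 1.505 × 1.004046 = $1.5111
Market $1.561 > fair $1.5111: forward overpriced → cash-and-carry (buy spot, short the forward).
At maturity, profit = |F_mkt − F*| = |1.561 − 1.5111| = $0.050 per gallon

$0.050 per gallon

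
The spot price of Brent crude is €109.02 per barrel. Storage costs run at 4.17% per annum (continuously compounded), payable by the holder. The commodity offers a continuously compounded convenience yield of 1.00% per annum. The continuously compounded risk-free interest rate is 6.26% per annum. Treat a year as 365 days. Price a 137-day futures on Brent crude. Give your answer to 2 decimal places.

€112.95 per barrel

Net carry = r + u − y = 0.0626 + 0.0417 − 0.0100 = 0.0943
F = S·e^((r+u−y)T) = 109.02 · e^(0.0943 × 137/365) = 109.02 · e^0.035395
= 109.02 × 1.036029 = €112.95 per barrel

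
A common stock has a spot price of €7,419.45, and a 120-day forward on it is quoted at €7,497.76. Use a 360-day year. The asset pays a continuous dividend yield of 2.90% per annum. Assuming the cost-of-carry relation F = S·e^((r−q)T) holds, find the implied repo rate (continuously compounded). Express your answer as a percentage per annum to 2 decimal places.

6.05%

From F = S·e^((r−q)T): (r − q) = ln(F/S)/T
ln(7497.76/7419.45) = ln(1.010555) = 0.010500
(r − q) = 0.010500 / (120/360) = 0.031500
r = ln(F/S)/T + q = 0.031500 + 0.0290 = 0.060500
r = 6.05%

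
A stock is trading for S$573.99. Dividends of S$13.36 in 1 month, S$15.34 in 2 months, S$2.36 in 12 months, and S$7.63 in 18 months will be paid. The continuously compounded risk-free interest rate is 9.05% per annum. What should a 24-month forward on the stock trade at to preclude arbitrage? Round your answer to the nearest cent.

S$643.31

PV(dividends) I = 13.36·e^(−0.0905·1/12) + 15.34·e^(−0.0905·2/12) + 2.36·e^(−0.0905·12/12) + 7.63·e^(−0.0905·18/12)
I = 13.2596 + 15.1104 + 2.1558 + 6.6615 = 37.1873
F = (S − I)·e^(rT) = (573.99 − 37.1873) · e^(0.0905·24/12)
= 536.8027 · e^0.181000 = 536.8027 × 1.198415 = S$643.31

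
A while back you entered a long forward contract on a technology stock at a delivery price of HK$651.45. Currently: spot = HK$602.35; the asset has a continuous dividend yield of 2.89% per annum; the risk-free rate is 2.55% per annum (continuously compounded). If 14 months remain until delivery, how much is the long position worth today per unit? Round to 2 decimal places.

-HK$49.98

Current fair forward for the remaining 14 months: F = S·e^((r − q)·T), (r − q) = 0.0255 − 0.0289 = -0.0034
F = 602.35 · e^(-0.0034 × 14/12) = 602.35 × 0.996041 = 599.9653
Value of long forward = (F − K)·e^(−rT) = (599.9653 − 651.45) · e^(−0.0255·14/12)
= -51.4847 × 0.970688 = -49.98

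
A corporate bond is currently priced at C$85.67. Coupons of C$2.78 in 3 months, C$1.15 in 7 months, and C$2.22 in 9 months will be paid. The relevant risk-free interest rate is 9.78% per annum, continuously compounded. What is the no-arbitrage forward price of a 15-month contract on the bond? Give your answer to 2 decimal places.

C$90.19

PV(coupons) I = 2.78·e^(−0.0978·3/12) + 1.15·e^(−0.0978·7/12) + 2.22·e^(−0.0978·9/12)
I = 2.7129 + 1.0862 + 2.0630 = 5.8621
F = (S − I)·e^(rT) = (85.67 − 5.8621) · e^(0.0978·15/12)
= 79.8079 · e^0.122250 = 79.8079 × 1.130037 = C$90.19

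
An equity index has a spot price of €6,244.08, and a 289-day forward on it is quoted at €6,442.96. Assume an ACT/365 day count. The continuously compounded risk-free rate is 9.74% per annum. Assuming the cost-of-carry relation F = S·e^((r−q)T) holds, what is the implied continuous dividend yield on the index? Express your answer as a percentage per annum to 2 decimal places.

From F = S·e^((r−q)T): (r − q) = ln(F/S)/T
ln(6442.96/6244.08) = ln(1.031851) = 0.031354
(r − q) = 0.031354 / (289/365) = 0.039599
q = r − ln(F/S)/T = 0.0974 − 0.039599 = 0.057801
q = 5.78%

5.78%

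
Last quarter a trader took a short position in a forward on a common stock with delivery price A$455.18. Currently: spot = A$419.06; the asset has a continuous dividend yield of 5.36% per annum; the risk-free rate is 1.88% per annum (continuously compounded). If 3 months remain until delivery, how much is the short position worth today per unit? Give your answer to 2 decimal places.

Current fair forward for the remaining 3 months: F = S·e^((r − q)·T), (r − q) = 0.0188 − 0.0536 = -0.0348
F = 419.06 · e^(-0.0348 × 3/12) = 419.06 × 0.991338 = 415.4301
Value of long forward = (F − K)·e^(−rT) = (415.4301 − 455.18) · e^(−0.0188·3/12)
= -39.7499 × 0.995311 = -39.56
Short position value = −(long value) = A$39.56

A$39.56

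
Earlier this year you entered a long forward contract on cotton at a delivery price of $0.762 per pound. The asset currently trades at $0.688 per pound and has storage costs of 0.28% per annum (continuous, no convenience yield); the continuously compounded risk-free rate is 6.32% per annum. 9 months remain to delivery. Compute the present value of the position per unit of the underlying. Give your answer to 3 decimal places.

Current fair forward for the remaining 9 months: F = S·e^((r + u)·T), (r + u) = 0.0632 + 0.0028 = 0.0660
F = 0.688 · e^(0.0660 × 9/12) = 0.688 × 1.050746 = 0.7229
Value of long forward = (F − K)·e^(−rT) = (0.7229 − 0.762) · e^(−0.0632·9/12)
= -0.0391 × 0.953706 = -0.037

-$0.037 per pound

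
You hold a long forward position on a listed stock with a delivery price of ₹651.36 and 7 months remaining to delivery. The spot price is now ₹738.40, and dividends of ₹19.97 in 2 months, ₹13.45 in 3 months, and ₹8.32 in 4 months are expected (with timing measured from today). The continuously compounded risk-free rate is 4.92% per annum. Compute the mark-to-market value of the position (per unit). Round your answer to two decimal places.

PV(remaining dividends) I = 19.97·e^(−0.0492·2/12) + 13.45·e^(−0.0492·3/12) + 8.32·e^(−0.0492·4/12) = 41.2772
Current forward F = (S − I)·e^(rT) = (738.40 − 41.2772)·e^(0.0492·7/12) = 697.1228 × 1.029116 = 717.4202
Value (long) = (F − K)·e^(−rT) = (717.4202 − 651.36) × 0.971708 = 64.1912
Value = ₹64.19

₹64.19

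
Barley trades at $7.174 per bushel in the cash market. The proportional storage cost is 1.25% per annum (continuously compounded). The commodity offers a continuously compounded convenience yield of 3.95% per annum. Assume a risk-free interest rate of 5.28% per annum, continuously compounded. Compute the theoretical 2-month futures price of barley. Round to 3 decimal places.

$7.205 per bushel

Net carry = r + u − y = 0.0528 + 0.0125 − 0.0395 = 0.0258
F = S·e^((r+u−y)T) = 7.174 · e^(0.0258 × 2/12) = 7.174 · e^0.004300
= 7.174 × 1.004309 = $7.205 per bushel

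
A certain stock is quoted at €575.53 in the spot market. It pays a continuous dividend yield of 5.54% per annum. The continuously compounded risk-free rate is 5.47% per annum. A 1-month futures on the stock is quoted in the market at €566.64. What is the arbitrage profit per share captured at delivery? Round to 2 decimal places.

€8.86 per share

Fair futures: F* = S·e^(carry·T), with carry = (r − q) = 0.0547 − 0.0554 = -0.0007
F* = 575.53 · e^(-0.0007 × 1/12) = 575.53 · e^-0.000058 = 575.53 × 0.999942 = €575.4966
Market €566.64 < fair €575.4966: forward underpriced → reverse cash-and-carry (short spot, go long the forward).
At maturity, profit = |F_mkt − F*| = |566.64 − 575.4966| = €8.86 per share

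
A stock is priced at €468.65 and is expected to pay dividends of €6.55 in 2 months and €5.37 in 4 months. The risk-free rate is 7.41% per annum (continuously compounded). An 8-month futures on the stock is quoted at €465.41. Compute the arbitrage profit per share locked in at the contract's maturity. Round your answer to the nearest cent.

PV(dividends) I = 6.55·e^(−0.0741·2/12) + 5.37·e^(−0.0741·4/12) = 11.7086
Fair futures F* = (S − I)·e^(rT) = (468.65 − 11.7086)·e^0.049400 = 456.9414 × 1.050641 = 480.0814
Market €465.41 < fair 480.0814: forward underpriced → reverse cash-and-carry (short the stock, invest proceeds at r, pay the dividends, go long the forward).
Profit at T = |F_mkt − F*| = |465.41 − 480.0814| = €14.67 per share

€14.67 per share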